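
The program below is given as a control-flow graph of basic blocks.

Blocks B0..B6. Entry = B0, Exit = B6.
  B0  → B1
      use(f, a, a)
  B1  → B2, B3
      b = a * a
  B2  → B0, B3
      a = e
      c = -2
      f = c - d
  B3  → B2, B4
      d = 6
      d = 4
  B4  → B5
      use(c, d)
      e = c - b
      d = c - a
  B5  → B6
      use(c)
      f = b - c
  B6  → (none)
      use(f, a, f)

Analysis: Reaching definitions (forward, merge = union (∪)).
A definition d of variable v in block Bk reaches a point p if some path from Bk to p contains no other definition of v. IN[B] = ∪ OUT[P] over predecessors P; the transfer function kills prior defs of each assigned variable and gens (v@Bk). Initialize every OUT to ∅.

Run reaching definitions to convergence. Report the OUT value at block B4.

Answer: {a@B2, b@B1, c@B2, d@B4, e@B4, f@B2}

Derivation:
Per-block solution:
  B0: | IN={a@B2, b@B1, c@B2, d@B3, f@B2} | OUT={a@B2, b@B1, c@B2, d@B3, f@B2}
  B1: | IN={a@B2, b@B1, c@B2, d@B3, f@B2} | OUT={a@B2, b@B1, c@B2, d@B3, f@B2}
  B2: | IN={a@B2, b@B1, c@B2, d@B3, f@B2} | OUT={a@B2, b@B1, c@B2, d@B3, f@B2}
  B3: | IN={a@B2, b@B1, c@B2, d@B3, f@B2} | OUT={a@B2, b@B1, c@B2, d@B3, f@B2}
  B4: | IN={a@B2, b@B1, c@B2, d@B3, f@B2} | OUT={a@B2, b@B1, c@B2, d@B4, e@B4, f@B2}
  B5: | IN={a@B2, b@B1, c@B2, d@B4, e@B4, f@B2} | OUT={a@B2, b@B1, c@B2, d@B4, e@B4, f@B5}
  B6: | IN={a@B2, b@B1, c@B2, d@B4, e@B4, f@B5} | OUT={a@B2, b@B1, c@B2, d@B4, e@B4, f@B5}

Merge at B4: IN[B4] = OUT[B3] = {a@B2, b@B1, c@B2, d@B3, f@B2}
Applying B4's transfer function to that IN value gives OUT[B4] (row B4 above).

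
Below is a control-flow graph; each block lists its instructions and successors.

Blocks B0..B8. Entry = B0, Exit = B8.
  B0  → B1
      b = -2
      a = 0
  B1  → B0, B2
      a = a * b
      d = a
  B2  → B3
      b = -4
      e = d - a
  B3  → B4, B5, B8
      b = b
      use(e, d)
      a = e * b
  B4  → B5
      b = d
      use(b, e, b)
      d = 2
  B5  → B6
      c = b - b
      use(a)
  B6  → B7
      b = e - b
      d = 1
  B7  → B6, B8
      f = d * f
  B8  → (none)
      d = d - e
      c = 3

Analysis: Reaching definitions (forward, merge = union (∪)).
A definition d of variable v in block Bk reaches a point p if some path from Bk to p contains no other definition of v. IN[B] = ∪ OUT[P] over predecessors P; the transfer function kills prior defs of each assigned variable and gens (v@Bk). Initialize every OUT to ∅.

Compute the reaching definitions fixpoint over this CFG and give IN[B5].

Answer: {a@B3, b@B3, b@B4, d@B1, d@B4, e@B2}

Trace:
Converged values:
  B0: | IN={a@B1, b@B0, d@B1} | OUT={a@B0, b@B0, d@B1}
  B1: | IN={a@B0, b@B0, d@B1} | OUT={a@B1, b@B0, d@B1}
  B2: | IN={a@B1, b@B0, d@B1} | OUT={a@B1, b@B2, d@B1, e@B2}
  B3: | IN={a@B1, b@B2, d@B1, e@B2} | OUT={a@B3, b@B3, d@B1, e@B2}
  B4: | IN={a@B3, b@B3, d@B1, e@B2} | OUT={a@B3, b@B4, d@B4, e@B2}
  B5: | IN={a@B3, b@B3, b@B4, d@B1, d@B4, e@B2} | OUT={a@B3, b@B3, b@B4, c@B5, d@B1, d@B4, e@B2}
  B6: | IN={a@B3, b@B3, b@B4, b@B6, c@B5, d@B1, d@B4, d@B6, e@B2, f@B7} | OUT={a@B3, b@B6, c@B5, d@B6, e@B2, f@B7}
  B7: | IN={a@B3, b@B6, c@B5, d@B6, e@B2, f@B7} | OUT={a@B3, b@B6, c@B5, d@B6, e@B2, f@B7}
  B8: | IN={a@B3, b@B3, b@B6, c@B5, d@B1, d@B6, e@B2, f@B7} | OUT={a@B3, b@B3, b@B6, c@B8, d@B8, e@B2, f@B7}

Merge at B5: IN[B5] = OUT[B3] ⊔ OUT[B4] = {a@B3, b@B3, b@B4, d@B1, d@B4, e@B2}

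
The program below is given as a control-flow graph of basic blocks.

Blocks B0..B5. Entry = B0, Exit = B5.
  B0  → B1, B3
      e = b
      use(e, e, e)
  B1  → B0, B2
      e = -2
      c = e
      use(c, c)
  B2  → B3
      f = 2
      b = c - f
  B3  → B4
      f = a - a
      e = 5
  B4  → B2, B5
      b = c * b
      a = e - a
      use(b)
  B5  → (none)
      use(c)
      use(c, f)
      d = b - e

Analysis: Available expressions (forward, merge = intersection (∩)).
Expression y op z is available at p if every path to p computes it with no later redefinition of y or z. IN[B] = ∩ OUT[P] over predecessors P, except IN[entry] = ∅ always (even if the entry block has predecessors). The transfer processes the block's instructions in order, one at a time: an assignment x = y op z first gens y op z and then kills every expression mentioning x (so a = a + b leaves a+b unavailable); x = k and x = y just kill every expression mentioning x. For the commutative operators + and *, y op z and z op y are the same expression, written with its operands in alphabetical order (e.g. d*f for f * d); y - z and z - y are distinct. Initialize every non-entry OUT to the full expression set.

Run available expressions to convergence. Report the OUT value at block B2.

Answer: {c-f}

Working:
Per-block solution:
  B0:  IN={}  OUT={}
  B1:  IN={}  OUT={}
  B2:  IN={}  OUT={c-f}
  B3:  IN={}  OUT={a-a}
  B4:  IN={a-a}  OUT={}
  B5:  IN={}  OUT={b-e}

Merge at B2: IN[B2] = OUT[B1] ∩ OUT[B4] = {}
Applying B2's transfer function to that IN value gives OUT[B2] (row B2 above).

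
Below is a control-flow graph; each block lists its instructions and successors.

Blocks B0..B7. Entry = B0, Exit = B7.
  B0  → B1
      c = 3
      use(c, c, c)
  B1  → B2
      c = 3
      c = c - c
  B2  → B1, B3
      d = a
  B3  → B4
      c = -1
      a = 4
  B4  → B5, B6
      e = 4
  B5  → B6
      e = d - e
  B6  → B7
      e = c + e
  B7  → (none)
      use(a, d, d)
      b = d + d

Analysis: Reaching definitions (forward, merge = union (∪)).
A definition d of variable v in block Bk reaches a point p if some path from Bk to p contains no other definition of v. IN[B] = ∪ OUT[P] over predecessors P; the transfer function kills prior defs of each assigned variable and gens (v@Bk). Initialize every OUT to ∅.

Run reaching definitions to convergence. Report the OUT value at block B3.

Answer: {a@B3, c@B3, d@B2}

Trace:
Fixpoint table:
  B0: | IN={} | OUT={c@B0}
  B1: | IN={c@B0, c@B1, d@B2} | OUT={c@B1, d@B2}
  B2: | IN={c@B1, d@B2} | OUT={c@B1, d@B2}
  B3: | IN={c@B1, d@B2} | OUT={a@B3, c@B3, d@B2}
  B4: | IN={a@B3, c@B3, d@B2} | OUT={a@B3, c@B3, d@B2, e@B4}
  B5: | IN={a@B3, c@B3, d@B2, e@B4} | OUT={a@B3, c@B3, d@B2, e@B5}
  B6: | IN={a@B3, c@B3, d@B2, e@B4, e@B5} | OUT={a@B3, c@B3, d@B2, e@B6}
  B7: | IN={a@B3, c@B3, d@B2, e@B6} | OUT={a@B3, b@B7, c@B3, d@B2, e@B6}

Merge at B3: IN[B3] = OUT[B2] = {c@B1, d@B2}
Applying B3's transfer function to that IN value gives OUT[B3] (row B3 above).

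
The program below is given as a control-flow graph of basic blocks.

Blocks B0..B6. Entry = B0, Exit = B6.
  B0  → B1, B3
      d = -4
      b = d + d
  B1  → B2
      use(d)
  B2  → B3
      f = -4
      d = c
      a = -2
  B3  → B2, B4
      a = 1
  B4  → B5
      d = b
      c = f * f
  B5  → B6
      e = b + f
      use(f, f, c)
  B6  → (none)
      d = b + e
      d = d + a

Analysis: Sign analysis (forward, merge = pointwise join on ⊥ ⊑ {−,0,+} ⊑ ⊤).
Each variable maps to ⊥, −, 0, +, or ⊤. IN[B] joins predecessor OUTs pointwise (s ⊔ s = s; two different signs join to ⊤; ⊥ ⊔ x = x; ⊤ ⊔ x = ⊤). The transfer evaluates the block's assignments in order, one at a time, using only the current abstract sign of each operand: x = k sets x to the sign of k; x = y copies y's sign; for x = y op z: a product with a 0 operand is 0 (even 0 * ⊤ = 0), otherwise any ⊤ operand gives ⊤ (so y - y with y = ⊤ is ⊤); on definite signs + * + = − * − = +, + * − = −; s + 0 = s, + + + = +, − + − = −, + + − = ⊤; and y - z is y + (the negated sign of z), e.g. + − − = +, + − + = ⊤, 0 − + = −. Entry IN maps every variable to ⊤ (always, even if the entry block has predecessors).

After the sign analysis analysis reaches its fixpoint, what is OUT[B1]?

Answer: {a: ⊤, b: -, c: ⊤, d: -, e: ⊤, f: ⊤}

Derivation:
Per-block solution:
  B0:   IN=(all ⊤)   OUT={b:-, d:-; rest ⊤}
  B1:   IN={b:-, d:-; rest ⊤}   OUT={b:-, d:-; rest ⊤}
  B2:   IN={b:-; rest ⊤}   OUT={a:-, b:-, f:-; rest ⊤}
  B3:   IN={b:-; rest ⊤}   OUT={a:+, b:-; rest ⊤}
  B4:   IN={a:+, b:-; rest ⊤}   OUT={a:+, b:-, d:-; rest ⊤}
  B5:   IN={a:+, b:-, d:-; rest ⊤}   OUT={a:+, b:-, d:-; rest ⊤}
  B6:   IN={a:+, b:-, d:-; rest ⊤}   OUT={a:+, b:-; rest ⊤}

Merge at B1: IN[B1] = OUT[B0] = {a: ⊤, b: -, c: ⊤, d: -, e: ⊤, f: ⊤}
Applying B1's transfer function to that IN value gives OUT[B1] (row B1 above).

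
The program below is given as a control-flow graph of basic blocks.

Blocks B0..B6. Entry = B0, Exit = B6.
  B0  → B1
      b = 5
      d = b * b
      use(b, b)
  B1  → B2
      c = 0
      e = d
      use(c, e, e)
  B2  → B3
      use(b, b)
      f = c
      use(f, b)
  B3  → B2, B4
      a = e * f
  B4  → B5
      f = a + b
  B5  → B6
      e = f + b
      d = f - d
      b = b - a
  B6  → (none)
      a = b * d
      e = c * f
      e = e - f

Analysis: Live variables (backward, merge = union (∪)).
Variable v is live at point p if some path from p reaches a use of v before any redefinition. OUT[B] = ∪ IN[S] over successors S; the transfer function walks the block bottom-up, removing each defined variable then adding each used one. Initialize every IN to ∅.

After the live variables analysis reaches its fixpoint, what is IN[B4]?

Answer: {a, b, c, d}

Working:
Converged values:
  B0: | IN={} | OUT={b, d}
  B1: | IN={b, d} | OUT={b, c, d, e}
  B2: | IN={b, c, d, e} | OUT={b, c, d, e, f}
  B3: | IN={b, c, d, e, f} | OUT={a, b, c, d, e}
  B4: | IN={a, b, c, d} | OUT={a, b, c, d, f}
  B5: | IN={a, b, c, d, f} | OUT={b, c, d, f}
  B6: | IN={b, c, d, f} | OUT={}

Merge at B4: OUT[B4] = IN[B5] = {a, b, c, d, f}
Applying B4's transfer function to that OUT value gives IN[B4] (row B4 above).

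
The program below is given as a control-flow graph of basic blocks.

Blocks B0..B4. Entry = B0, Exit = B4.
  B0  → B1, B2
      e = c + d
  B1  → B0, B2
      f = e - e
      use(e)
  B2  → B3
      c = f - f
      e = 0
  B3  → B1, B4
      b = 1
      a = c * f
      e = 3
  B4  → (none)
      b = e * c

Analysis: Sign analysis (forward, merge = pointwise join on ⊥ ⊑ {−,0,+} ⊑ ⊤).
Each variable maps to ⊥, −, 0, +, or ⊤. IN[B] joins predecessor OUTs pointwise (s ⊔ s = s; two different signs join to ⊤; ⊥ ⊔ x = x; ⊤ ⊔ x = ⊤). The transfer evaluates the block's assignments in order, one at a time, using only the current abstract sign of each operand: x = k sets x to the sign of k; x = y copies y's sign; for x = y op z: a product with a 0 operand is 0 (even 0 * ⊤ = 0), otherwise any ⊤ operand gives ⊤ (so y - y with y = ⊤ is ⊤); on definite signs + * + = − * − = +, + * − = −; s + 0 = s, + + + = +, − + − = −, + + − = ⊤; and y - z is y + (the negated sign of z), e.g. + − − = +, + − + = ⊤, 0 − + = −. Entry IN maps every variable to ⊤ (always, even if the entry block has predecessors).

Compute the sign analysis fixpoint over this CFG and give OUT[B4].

Converged values:
  B0:  IN=(all ⊤)  OUT=(all ⊤)
  B1:  IN=(all ⊤)  OUT=(all ⊤)
  B2:  IN=(all ⊤)  OUT={e:0; rest ⊤}
  B3:  IN={e:0; rest ⊤}  OUT={b:+, e:+; rest ⊤}
  B4:  IN={b:+, e:+; rest ⊤}  OUT={e:+; rest ⊤}

Merge at B4: IN[B4] = OUT[B3] = {a: ⊤, b: +, c: ⊤, d: ⊤, e: +, f: ⊤}
Applying B4's transfer function to that IN value gives OUT[B4] (row B4 above).

Answer: {a: ⊤, b: ⊤, c: ⊤, d: ⊤, e: +, f: ⊤}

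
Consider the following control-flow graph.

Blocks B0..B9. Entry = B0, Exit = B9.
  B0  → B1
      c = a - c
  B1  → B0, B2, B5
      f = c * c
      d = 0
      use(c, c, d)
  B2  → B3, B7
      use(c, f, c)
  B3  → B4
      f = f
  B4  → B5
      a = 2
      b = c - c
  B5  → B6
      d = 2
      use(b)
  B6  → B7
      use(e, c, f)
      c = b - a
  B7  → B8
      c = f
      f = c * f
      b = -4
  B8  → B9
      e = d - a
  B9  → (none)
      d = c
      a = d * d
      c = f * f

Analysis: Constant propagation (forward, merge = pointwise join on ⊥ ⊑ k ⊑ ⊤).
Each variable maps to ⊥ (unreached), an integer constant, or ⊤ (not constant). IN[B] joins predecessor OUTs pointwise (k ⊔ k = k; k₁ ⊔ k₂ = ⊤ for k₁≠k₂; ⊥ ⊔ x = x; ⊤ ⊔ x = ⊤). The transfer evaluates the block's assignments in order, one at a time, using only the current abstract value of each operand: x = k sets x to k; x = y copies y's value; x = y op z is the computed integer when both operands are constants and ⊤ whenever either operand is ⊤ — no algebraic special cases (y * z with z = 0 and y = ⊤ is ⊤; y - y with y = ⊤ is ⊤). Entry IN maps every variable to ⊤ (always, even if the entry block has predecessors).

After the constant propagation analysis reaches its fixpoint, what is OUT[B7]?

Answer: {a: ⊤, b: -4, c: ⊤, d: ⊤, e: ⊤, f: ⊤}

Derivation:
Fixpoint table:
  B0: | IN=(all ⊤) | OUT=(all ⊤)
  B1: | IN=(all ⊤) | OUT={d:0; rest ⊤}
  B2: | IN={d:0; rest ⊤} | OUT={d:0; rest ⊤}
  B3: | IN={d:0; rest ⊤} | OUT={d:0; rest ⊤}
  B4: | IN={d:0; rest ⊤} | OUT={a:2, d:0; rest ⊤}
  B5: | IN={d:0; rest ⊤} | OUT={d:2; rest ⊤}
  B6: | IN={d:2; rest ⊤} | OUT={d:2; rest ⊤}
  B7: | IN=(all ⊤) | OUT={b:-4; rest ⊤}
  B8: | IN={b:-4; rest ⊤} | OUT={b:-4; rest ⊤}
  B9: | IN={b:-4; rest ⊤} | OUT={b:-4; rest ⊤}

Merge at B7: IN[B7] = OUT[B2] ⊔ OUT[B6] = {a: ⊤, b: ⊤, c: ⊤, d: ⊤, e: ⊤, f: ⊤}
Applying B7's transfer function to that IN value gives OUT[B7] (row B7 above).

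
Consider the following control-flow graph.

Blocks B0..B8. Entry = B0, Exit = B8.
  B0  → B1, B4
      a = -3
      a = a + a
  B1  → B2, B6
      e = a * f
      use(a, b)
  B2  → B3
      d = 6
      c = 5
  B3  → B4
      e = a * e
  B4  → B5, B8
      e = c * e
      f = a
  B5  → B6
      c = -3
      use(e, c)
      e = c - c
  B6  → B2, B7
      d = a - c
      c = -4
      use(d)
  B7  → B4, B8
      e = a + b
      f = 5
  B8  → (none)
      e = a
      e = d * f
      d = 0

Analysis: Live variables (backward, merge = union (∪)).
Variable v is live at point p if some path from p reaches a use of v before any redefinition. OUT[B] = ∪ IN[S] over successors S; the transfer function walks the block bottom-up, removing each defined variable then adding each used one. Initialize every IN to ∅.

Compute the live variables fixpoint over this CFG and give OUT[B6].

Answer: {a, b, c, d, e}

Working:
Per-block solution:
  B0:  IN={b, c, d, e, f}  OUT={a, b, c, d, e, f}
  B1:  IN={a, b, c, f}  OUT={a, b, c, e}
  B2:  IN={a, b, e}  OUT={a, b, c, d, e}
  B3:  IN={a, b, c, d, e}  OUT={a, b, c, d, e}
  B4:  IN={a, b, c, d, e}  OUT={a, b, d, e, f}
  B5:  IN={a, b, e}  OUT={a, b, c, e}
  B6:  IN={a, b, c, e}  OUT={a, b, c, d, e}
  B7:  IN={a, b, c, d}  OUT={a, b, c, d, e, f}
  B8:  IN={a, d, f}  OUT={}

Merge at B6: OUT[B6] = IN[B2] ⊔ IN[B7] = {a, b, c, d, e}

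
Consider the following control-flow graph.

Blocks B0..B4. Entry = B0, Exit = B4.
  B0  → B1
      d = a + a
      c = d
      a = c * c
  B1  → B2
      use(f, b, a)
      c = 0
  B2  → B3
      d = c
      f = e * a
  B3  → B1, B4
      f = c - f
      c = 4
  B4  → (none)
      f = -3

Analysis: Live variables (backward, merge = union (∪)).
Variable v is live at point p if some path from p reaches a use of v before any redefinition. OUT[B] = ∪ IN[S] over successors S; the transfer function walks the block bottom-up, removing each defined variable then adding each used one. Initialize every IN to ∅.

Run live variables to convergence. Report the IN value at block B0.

Fixpoint table:
  B0: | IN={a, b, e, f} | OUT={a, b, e, f}
  B1: | IN={a, b, e, f} | OUT={a, b, c, e}
  B2: | IN={a, b, c, e} | OUT={a, b, c, e, f}
  B3: | IN={a, b, c, e, f} | OUT={a, b, e, f}
  B4: | IN={} | OUT={}

Merge at B0: OUT[B0] = IN[B1] = {a, b, e, f}
Applying B0's transfer function to that OUT value gives IN[B0] (row B0 above).

Answer: {a, b, e, f}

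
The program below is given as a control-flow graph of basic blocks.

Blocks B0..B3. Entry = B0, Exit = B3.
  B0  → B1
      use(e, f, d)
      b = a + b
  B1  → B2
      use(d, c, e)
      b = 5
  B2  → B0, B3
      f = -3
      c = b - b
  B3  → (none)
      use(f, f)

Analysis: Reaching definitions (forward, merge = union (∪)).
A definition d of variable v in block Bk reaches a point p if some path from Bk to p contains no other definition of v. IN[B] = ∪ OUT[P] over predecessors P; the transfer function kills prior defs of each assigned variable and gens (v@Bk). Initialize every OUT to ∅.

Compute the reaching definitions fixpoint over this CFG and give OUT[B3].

Converged values:
  B0: | IN={b@B1, c@B2, f@B2} | OUT={b@B0, c@B2, f@B2}
  B1: | IN={b@B0, c@B2, f@B2} | OUT={b@B1, c@B2, f@B2}
  B2: | IN={b@B1, c@B2, f@B2} | OUT={b@B1, c@B2, f@B2}
  B3: | IN={b@B1, c@B2, f@B2} | OUT={b@B1, c@B2, f@B2}

Merge at B3: IN[B3] = OUT[B2] = {b@B1, c@B2, f@B2}
Applying B3's transfer function to that IN value gives OUT[B3] (row B3 above).

Answer: {b@B1, c@B2, f@B2}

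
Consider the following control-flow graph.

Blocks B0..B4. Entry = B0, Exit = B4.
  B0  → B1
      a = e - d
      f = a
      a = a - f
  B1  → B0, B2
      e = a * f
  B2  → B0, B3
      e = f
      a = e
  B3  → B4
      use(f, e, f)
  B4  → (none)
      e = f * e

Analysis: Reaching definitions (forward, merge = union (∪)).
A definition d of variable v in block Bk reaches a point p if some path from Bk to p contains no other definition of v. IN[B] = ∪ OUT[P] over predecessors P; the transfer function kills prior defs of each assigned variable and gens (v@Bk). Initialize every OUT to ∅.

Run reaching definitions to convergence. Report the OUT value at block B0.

Answer: {a@B0, e@B1, e@B2, f@B0}

Working:
Fixpoint table:
  B0:   IN={a@B0, a@B2, e@B1, e@B2, f@B0}   OUT={a@B0, e@B1, e@B2, f@B0}
  B1:   IN={a@B0, e@B1, e@B2, f@B0}   OUT={a@B0, e@B1, f@B0}
  B2:   IN={a@B0, e@B1, f@B0}   OUT={a@B2, e@B2, f@B0}
  B3:   IN={a@B2, e@B2, f@B0}   OUT={a@B2, e@B2, f@B0}
  B4:   IN={a@B2, e@B2, f@B0}   OUT={a@B2, e@B4, f@B0}

Merge at B0 (entry node, so the boundary value {} is joined with the incoming edge(s)): IN[B0] = {} ⊔ OUT[B1] ⊔ OUT[B2] = {a@B0, a@B2, e@B1, e@B2, f@B0}
Applying B0's transfer function to that IN value gives OUT[B0] (row B0 above).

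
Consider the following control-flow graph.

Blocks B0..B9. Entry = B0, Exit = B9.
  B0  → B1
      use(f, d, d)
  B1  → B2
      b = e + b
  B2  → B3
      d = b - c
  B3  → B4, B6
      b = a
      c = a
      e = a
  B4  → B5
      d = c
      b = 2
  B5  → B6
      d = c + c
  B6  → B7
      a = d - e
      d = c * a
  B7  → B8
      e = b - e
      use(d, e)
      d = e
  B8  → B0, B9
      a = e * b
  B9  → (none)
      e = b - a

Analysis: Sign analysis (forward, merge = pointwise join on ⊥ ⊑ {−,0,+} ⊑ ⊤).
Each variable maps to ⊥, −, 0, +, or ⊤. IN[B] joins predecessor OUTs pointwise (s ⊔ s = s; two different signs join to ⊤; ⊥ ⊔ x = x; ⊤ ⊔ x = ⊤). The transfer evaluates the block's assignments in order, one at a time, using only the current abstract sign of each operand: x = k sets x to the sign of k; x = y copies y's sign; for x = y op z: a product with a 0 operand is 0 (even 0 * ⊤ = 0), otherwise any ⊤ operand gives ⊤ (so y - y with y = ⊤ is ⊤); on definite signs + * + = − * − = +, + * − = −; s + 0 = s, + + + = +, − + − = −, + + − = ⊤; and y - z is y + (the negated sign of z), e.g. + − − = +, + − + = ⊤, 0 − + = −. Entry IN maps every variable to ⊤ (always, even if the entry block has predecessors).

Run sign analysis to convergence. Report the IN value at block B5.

Answer: {a: ⊤, b: +, c: ⊤, d: ⊤, e: ⊤, f: ⊤}

Trace:
Converged values:
  B0:   IN=(all ⊤)   OUT=(all ⊤)
  B1:   IN=(all ⊤)   OUT=(all ⊤)
  B2:   IN=(all ⊤)   OUT=(all ⊤)
  B3:   IN=(all ⊤)   OUT=(all ⊤)
  B4:   IN=(all ⊤)   OUT={b:+; rest ⊤}
  B5:   IN={b:+; rest ⊤}   OUT={b:+; rest ⊤}
  B6:   IN=(all ⊤)   OUT=(all ⊤)
  B7:   IN=(all ⊤)   OUT=(all ⊤)
  B8:   IN=(all ⊤)   OUT=(all ⊤)
  B9:   IN=(all ⊤)   OUT=(all ⊤)

Merge at B5: IN[B5] = OUT[B4] = {a: ⊤, b: +, c: ⊤, d: ⊤, e: ⊤, f: ⊤}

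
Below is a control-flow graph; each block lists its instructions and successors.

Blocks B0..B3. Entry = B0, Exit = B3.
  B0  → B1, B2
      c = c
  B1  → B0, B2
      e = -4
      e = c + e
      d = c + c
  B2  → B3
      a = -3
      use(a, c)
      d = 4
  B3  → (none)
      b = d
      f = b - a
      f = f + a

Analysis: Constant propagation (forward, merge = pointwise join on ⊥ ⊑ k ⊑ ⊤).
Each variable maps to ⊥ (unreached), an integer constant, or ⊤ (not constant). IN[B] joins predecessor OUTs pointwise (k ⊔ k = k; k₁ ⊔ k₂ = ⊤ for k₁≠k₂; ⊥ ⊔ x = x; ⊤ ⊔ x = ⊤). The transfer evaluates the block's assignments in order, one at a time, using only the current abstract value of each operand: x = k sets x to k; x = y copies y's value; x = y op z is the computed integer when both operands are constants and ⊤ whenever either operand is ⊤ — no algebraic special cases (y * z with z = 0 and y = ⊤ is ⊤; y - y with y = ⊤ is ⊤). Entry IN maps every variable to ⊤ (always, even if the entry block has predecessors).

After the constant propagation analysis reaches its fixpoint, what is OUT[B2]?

Fixpoint table:
  B0:   IN=(all ⊤)   OUT=(all ⊤)
  B1:   IN=(all ⊤)   OUT=(all ⊤)
  B2:   IN=(all ⊤)   OUT={a:-3, d:4; rest ⊤}
  B3:   IN={a:-3, d:4; rest ⊤}   OUT={a:-3, b:4, d:4, f:4; rest ⊤}

Merge at B2: IN[B2] = OUT[B0] ⊔ OUT[B1] = {a: ⊤, b: ⊤, c: ⊤, d: ⊤, e: ⊤, f: ⊤}
Applying B2's transfer function to that IN value gives OUT[B2] (row B2 above).

Answer: {a: -3, b: ⊤, c: ⊤, d: 4, e: ⊤, f: ⊤}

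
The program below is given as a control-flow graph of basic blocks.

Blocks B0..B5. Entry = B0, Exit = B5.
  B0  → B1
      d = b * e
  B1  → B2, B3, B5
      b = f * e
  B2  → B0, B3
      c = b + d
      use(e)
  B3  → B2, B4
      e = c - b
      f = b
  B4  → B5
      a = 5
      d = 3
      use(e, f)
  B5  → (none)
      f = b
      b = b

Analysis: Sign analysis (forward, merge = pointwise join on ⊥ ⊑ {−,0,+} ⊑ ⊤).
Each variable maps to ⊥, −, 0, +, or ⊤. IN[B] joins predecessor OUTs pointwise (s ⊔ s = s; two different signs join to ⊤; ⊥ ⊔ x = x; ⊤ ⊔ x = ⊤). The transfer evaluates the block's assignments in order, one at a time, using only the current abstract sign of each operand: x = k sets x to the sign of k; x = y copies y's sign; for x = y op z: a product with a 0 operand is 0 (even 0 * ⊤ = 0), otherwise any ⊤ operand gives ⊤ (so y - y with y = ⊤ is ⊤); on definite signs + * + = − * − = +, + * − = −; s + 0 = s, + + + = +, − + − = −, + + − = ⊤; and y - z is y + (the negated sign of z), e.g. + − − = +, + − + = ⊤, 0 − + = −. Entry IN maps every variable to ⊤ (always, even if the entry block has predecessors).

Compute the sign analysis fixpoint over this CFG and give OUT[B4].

Converged values:
  B0:  IN=(all ⊤)  OUT=(all ⊤)
  B1:  IN=(all ⊤)  OUT=(all ⊤)
  B2:  IN=(all ⊤)  OUT=(all ⊤)
  B3:  IN=(all ⊤)  OUT=(all ⊤)
  B4:  IN=(all ⊤)  OUT={a:+, d:+; rest ⊤}
  B5:  IN=(all ⊤)  OUT=(all ⊤)

Merge at B4: IN[B4] = OUT[B3] = {a: ⊤, b: ⊤, c: ⊤, d: ⊤, e: ⊤, f: ⊤}
Applying B4's transfer function to that IN value gives OUT[B4] (row B4 above).

Answer: {a: +, b: ⊤, c: ⊤, d: +, e: ⊤, f: ⊤}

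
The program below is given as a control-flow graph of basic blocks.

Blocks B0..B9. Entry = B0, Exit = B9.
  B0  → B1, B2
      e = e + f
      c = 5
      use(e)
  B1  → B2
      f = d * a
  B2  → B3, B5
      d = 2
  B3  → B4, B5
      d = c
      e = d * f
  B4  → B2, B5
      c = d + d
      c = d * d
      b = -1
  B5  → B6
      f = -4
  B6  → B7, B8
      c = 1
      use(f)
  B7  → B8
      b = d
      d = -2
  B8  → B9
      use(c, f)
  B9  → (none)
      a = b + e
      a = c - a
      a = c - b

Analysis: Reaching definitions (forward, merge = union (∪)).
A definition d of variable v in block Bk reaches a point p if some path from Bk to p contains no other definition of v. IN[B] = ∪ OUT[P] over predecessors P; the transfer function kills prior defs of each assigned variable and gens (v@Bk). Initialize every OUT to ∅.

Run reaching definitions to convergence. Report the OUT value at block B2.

Answer: {b@B4, c@B0, c@B4, d@B2, e@B0, e@B3, f@B1}

Derivation:
Converged values:
  B0: | IN={} | OUT={c@B0, e@B0}
  B1: | IN={c@B0, e@B0} | OUT={c@B0, e@B0, f@B1}
  B2: | IN={b@B4, c@B0, c@B4, d@B3, e@B0, e@B3, f@B1} | OUT={b@B4, c@B0, c@B4, d@B2, e@B0, e@B3, f@B1}
  B3: | IN={b@B4, c@B0, c@B4, d@B2, e@B0, e@B3, f@B1} | OUT={b@B4, c@B0, c@B4, d@B3, e@B3, f@B1}
  B4: | IN={b@B4, c@B0, c@B4, d@B3, e@B3, f@B1} | OUT={b@B4, c@B4, d@B3, e@B3, f@B1}
  B5: | IN={b@B4, c@B0, c@B4, d@B2, d@B3, e@B0, e@B3, f@B1} | OUT={b@B4, c@B0, c@B4, d@B2, d@B3, e@B0, e@B3, f@B5}
  B6: | IN={b@B4, c@B0, c@B4, d@B2, d@B3, e@B0, e@B3, f@B5} | OUT={b@B4, c@B6, d@B2, d@B3, e@B0, e@B3, f@B5}
  B7: | IN={b@B4, c@B6, d@B2, d@B3, e@B0, e@B3, f@B5} | OUT={b@B7, c@B6, d@B7, e@B0, e@B3, f@B5}
  B8: | IN={b@B4, b@B7, c@B6, d@B2, d@B3, d@B7, e@B0, e@B3, f@B5} | OUT={b@B4, b@B7, c@B6, d@B2, d@B3, d@B7, e@B0, e@B3, f@B5}
  B9: | IN={b@B4, b@B7, c@B6, d@B2, d@B3, d@B7, e@B0, e@B3, f@B5} | OUT={a@B9, b@B4, b@B7, c@B6, d@B2, d@B3, d@B7, e@B0, e@B3, f@B5}

Merge at B2: IN[B2] = OUT[B0] ⊔ OUT[B1] ⊔ OUT[B4] = {b@B4, c@B0, c@B4, d@B3, e@B0, e@B3, f@B1}
Applying B2's transfer function to that IN value gives OUT[B2] (row B2 above).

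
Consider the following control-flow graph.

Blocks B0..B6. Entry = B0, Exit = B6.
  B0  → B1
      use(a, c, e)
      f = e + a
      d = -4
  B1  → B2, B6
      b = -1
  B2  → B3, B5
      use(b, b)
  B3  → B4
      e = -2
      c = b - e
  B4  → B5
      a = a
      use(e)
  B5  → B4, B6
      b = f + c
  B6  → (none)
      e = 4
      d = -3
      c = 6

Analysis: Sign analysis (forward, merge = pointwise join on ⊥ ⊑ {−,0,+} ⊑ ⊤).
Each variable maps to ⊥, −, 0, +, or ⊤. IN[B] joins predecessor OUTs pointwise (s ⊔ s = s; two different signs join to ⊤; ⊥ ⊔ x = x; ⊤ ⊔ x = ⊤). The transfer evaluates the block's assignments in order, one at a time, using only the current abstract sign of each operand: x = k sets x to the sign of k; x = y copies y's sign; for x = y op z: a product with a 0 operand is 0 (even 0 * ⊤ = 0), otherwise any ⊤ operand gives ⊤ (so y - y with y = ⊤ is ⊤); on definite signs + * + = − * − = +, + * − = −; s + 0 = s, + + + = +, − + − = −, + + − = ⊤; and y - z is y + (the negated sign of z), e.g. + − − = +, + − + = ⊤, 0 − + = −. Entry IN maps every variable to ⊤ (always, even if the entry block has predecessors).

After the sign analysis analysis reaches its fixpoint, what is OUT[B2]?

Per-block solution:
  B0:  IN=(all ⊤)  OUT={d:-; rest ⊤}
  B1:  IN={d:-; rest ⊤}  OUT={b:-, d:-; rest ⊤}
  B2:  IN={b:-, d:-; rest ⊤}  OUT={b:-, d:-; rest ⊤}
  B3:  IN={b:-, d:-; rest ⊤}  OUT={b:-, d:-, e:-; rest ⊤}
  B4:  IN={d:-; rest ⊤}  OUT={d:-; rest ⊤}
  B5:  IN={d:-; rest ⊤}  OUT={d:-; rest ⊤}
  B6:  IN={d:-; rest ⊤}  OUT={c:+, d:-, e:+; rest ⊤}

Merge at B2: IN[B2] = OUT[B1] = {a: ⊤, b: -, c: ⊤, d: -, e: ⊤, f: ⊤}
Applying B2's transfer function to that IN value gives OUT[B2] (row B2 above).

Answer: {a: ⊤, b: -, c: ⊤, d: -, e: ⊤, f: ⊤}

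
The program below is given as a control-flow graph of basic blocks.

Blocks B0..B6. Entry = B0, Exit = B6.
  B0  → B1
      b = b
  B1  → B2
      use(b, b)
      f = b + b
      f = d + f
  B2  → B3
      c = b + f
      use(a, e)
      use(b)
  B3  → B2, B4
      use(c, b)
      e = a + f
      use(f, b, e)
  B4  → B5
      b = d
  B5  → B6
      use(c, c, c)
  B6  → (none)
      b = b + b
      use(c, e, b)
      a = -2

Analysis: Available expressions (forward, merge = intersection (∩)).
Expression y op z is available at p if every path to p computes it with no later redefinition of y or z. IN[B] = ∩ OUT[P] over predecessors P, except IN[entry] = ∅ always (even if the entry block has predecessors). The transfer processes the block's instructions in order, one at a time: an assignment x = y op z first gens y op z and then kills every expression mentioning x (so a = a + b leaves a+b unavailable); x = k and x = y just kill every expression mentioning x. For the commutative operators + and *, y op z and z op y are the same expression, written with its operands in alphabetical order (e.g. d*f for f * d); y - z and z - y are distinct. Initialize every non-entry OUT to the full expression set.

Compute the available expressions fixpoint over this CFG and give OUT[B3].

Converged values:
  B0: | IN={} | OUT={}
  B1: | IN={} | OUT={b+b}
  B2: | IN={b+b} | OUT={b+b, b+f}
  B3: | IN={b+b, b+f} | OUT={a+f, b+b, b+f}
  B4: | IN={a+f, b+b, b+f} | OUT={a+f}
  B5: | IN={a+f} | OUT={a+f}
  B6: | IN={a+f} | OUT={}

Merge at B3: IN[B3] = OUT[B2] = {b+b, b+f}
Applying B3's transfer function to that IN value gives OUT[B3] (row B3 above).

Answer: {a+f, b+b, b+f}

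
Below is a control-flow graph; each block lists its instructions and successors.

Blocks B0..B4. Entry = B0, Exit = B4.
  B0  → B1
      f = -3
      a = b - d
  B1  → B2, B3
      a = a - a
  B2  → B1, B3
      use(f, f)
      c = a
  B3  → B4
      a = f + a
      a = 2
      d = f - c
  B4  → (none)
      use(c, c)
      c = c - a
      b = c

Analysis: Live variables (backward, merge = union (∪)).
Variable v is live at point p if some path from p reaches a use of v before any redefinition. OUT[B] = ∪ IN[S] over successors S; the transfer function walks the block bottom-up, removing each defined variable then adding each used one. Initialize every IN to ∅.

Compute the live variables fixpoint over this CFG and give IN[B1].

Per-block solution:
  B0:  IN={b, c, d}  OUT={a, c, f}
  B1:  IN={a, c, f}  OUT={a, c, f}
  B2:  IN={a, f}  OUT={a, c, f}
  B3:  IN={a, c, f}  OUT={a, c}
  B4:  IN={a, c}  OUT={}

Merge at B1: OUT[B1] = IN[B2] ⊔ IN[B3] = {a, c, f}
Applying B1's transfer function to that OUT value gives IN[B1] (row B1 above).

Answer: {a, c, f}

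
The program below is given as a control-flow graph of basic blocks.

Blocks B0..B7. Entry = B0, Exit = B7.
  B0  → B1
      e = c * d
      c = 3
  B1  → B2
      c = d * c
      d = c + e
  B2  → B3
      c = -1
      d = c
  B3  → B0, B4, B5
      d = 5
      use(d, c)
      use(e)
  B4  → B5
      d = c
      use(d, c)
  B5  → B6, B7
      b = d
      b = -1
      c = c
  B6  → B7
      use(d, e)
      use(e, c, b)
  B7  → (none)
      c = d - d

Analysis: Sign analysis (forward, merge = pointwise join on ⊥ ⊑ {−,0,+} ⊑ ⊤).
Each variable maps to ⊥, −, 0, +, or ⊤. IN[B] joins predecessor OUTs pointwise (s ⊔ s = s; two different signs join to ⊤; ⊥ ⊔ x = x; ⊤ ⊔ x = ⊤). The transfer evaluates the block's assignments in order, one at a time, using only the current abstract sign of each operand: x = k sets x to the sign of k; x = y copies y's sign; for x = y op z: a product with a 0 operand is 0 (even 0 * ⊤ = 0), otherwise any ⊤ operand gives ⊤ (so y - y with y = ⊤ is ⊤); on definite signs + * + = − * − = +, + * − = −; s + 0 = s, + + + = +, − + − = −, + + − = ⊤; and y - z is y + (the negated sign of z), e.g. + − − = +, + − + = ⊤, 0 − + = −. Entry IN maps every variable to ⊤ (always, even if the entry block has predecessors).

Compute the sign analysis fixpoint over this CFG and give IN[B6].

Fixpoint table:
  B0: | IN=(all ⊤) | OUT={c:+; rest ⊤}
  B1: | IN={c:+; rest ⊤} | OUT=(all ⊤)
  B2: | IN=(all ⊤) | OUT={c:-, d:-; rest ⊤}
  B3: | IN={c:-, d:-; rest ⊤} | OUT={c:-, d:+; rest ⊤}
  B4: | IN={c:-, d:+; rest ⊤} | OUT={c:-, d:-; rest ⊤}
  B5: | IN={c:-; rest ⊤} | OUT={b:-, c:-; rest ⊤}
  B6: | IN={b:-, c:-; rest ⊤} | OUT={b:-, c:-; rest ⊤}
  B7: | IN={b:-, c:-; rest ⊤} | OUT={b:-; rest ⊤}

Merge at B6: IN[B6] = OUT[B5] = {a: ⊤, b: -, c: -, d: ⊤, e: ⊤, f: ⊤}

Answer: {a: ⊤, b: -, c: -, d: ⊤, e: ⊤, f: ⊤}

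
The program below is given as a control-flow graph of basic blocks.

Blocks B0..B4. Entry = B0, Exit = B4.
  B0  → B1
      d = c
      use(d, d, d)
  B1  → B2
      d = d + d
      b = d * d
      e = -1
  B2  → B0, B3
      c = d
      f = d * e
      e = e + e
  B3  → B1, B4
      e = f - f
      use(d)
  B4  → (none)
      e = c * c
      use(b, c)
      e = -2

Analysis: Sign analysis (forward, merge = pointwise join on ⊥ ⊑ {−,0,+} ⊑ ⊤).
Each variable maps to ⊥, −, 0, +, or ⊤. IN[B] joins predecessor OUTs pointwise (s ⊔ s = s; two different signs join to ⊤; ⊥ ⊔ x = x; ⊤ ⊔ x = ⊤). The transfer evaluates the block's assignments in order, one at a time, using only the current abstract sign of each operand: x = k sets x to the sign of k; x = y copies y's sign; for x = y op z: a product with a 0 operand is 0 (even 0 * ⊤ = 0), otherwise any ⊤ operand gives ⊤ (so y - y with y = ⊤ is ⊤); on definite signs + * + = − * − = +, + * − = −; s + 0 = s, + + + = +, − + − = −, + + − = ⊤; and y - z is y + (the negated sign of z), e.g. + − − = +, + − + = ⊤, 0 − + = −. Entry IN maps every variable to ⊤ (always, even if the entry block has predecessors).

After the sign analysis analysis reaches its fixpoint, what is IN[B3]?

Fixpoint table:
  B0: | IN=(all ⊤) | OUT=(all ⊤)
  B1: | IN=(all ⊤) | OUT={e:-; rest ⊤}
  B2: | IN={e:-; rest ⊤} | OUT={e:-; rest ⊤}
  B3: | IN={e:-; rest ⊤} | OUT=(all ⊤)
  B4: | IN=(all ⊤) | OUT={e:-; rest ⊤}

Merge at B3: IN[B3] = OUT[B2] = {a: ⊤, b: ⊤, c: ⊤, d: ⊤, e: -, f: ⊤}

Answer: {a: ⊤, b: ⊤, c: ⊤, d: ⊤, e: -, f: ⊤}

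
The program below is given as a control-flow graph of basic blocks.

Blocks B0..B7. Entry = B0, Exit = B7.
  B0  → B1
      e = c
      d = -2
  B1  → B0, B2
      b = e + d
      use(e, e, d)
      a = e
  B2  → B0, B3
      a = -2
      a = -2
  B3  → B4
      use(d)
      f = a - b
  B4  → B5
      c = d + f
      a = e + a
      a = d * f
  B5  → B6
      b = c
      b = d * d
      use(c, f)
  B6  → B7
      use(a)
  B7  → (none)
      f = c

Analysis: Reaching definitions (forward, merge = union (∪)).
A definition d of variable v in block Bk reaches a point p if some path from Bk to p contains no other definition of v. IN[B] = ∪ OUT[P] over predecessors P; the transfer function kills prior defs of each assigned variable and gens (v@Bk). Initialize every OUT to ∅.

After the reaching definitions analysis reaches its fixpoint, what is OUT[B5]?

Answer: {a@B4, b@B5, c@B4, d@B0, e@B0, f@B3}

Working:
Fixpoint table:
  B0:   IN={a@B1, a@B2, b@B1, d@B0, e@B0}   OUT={a@B1, a@B2, b@B1, d@B0, e@B0}
  B1:   IN={a@B1, a@B2, b@B1, d@B0, e@B0}   OUT={a@B1, b@B1, d@B0, e@B0}
  B2:   IN={a@B1, b@B1, d@B0, e@B0}   OUT={a@B2, b@B1, d@B0, e@B0}
  B3:   IN={a@B2, b@B1, d@B0, e@B0}   OUT={a@B2, b@B1, d@B0, e@B0, f@B3}
  B4:   IN={a@B2, b@B1, d@B0, e@B0, f@B3}   OUT={a@B4, b@B1, c@B4, d@B0, e@B0, f@B3}
  B5:   IN={a@B4, b@B1, c@B4, d@B0, e@B0, f@B3}   OUT={a@B4, b@B5, c@B4, d@B0, e@B0, f@B3}
  B6:   IN={a@B4, b@B5, c@B4, d@B0, e@B0, f@B3}   OUT={a@B4, b@B5, c@B4, d@B0, e@B0, f@B3}
  B7:   IN={a@B4, b@B5, c@B4, d@B0, e@B0, f@B3}   OUT={a@B4, b@B5, c@B4, d@B0, e@B0, f@B7}

Merge at B5: IN[B5] = OUT[B4] = {a@B4, b@B1, c@B4, d@B0, e@B0, f@B3}
Applying B5's transfer function to that IN value gives OUT[B5] (row B5 above).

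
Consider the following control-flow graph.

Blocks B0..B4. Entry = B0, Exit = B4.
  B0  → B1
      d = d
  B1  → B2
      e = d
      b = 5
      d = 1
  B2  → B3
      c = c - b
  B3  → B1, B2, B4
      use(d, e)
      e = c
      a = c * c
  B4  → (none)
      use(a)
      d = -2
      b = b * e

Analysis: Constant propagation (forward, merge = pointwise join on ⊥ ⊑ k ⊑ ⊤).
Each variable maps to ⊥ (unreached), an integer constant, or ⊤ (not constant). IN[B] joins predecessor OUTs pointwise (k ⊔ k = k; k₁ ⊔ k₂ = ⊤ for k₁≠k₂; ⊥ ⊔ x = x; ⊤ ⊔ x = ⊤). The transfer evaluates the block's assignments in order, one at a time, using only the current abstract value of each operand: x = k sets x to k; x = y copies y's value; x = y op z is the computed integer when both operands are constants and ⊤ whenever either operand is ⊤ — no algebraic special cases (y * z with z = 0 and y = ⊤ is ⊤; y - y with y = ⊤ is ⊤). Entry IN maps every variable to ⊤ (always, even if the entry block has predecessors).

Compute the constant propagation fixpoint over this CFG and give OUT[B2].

Fixpoint table:
  B0: | IN=(all ⊤) | OUT=(all ⊤)
  B1: | IN=(all ⊤) | OUT={b:5, d:1; rest ⊤}
  B2: | IN={b:5, d:1; rest ⊤} | OUT={b:5, d:1; rest ⊤}
  B3: | IN={b:5, d:1; rest ⊤} | OUT={b:5, d:1; rest ⊤}
  B4: | IN={b:5, d:1; rest ⊤} | OUT={d:-2; rest ⊤}

Merge at B2: IN[B2] = OUT[B1] ⊔ OUT[B3] = {a: ⊤, b: 5, c: ⊤, d: 1, e: ⊤, f: ⊤}
Applying B2's transfer function to that IN value gives OUT[B2] (row B2 above).

Answer: {a: ⊤, b: 5, c: ⊤, d: 1, e: ⊤, f: ⊤}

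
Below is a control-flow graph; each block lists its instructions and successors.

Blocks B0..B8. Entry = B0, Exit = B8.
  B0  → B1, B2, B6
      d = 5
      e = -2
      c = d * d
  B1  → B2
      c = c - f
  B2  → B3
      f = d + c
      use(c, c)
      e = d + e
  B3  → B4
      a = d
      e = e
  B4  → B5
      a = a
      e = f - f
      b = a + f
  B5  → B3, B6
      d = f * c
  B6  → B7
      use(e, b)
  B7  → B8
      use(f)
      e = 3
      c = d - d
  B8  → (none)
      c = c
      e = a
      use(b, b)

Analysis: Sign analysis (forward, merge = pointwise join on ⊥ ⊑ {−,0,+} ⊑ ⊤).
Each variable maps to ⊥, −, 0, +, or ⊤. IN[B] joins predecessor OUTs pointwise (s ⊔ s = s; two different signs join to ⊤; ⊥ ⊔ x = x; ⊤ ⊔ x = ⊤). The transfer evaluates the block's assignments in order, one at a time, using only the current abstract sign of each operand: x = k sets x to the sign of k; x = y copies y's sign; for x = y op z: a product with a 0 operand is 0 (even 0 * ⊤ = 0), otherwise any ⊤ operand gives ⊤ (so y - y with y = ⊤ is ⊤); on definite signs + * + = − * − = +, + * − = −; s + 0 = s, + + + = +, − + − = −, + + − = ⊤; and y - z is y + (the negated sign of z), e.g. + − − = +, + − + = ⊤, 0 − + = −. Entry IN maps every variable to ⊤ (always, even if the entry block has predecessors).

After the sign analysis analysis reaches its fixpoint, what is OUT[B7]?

Per-block solution:
  B0:  IN=(all ⊤)  OUT={c:+, d:+, e:-; rest ⊤}
  B1:  IN={c:+, d:+, e:-; rest ⊤}  OUT={d:+, e:-; rest ⊤}
  B2:  IN={d:+, e:-; rest ⊤}  OUT={d:+; rest ⊤}
  B3:  IN=(all ⊤)  OUT=(all ⊤)
  B4:  IN=(all ⊤)  OUT=(all ⊤)
  B5:  IN=(all ⊤)  OUT=(all ⊤)
  B6:  IN=(all ⊤)  OUT=(all ⊤)
  B7:  IN=(all ⊤)  OUT={e:+; rest ⊤}
  B8:  IN={e:+; rest ⊤}  OUT=(all ⊤)

Merge at B7: IN[B7] = OUT[B6] = {a: ⊤, b: ⊤, c: ⊤, d: ⊤, e: ⊤, f: ⊤}
Applying B7's transfer function to that IN value gives OUT[B7] (row B7 above).

Answer: {a: ⊤, b: ⊤, c: ⊤, d: ⊤, e: +, f: ⊤}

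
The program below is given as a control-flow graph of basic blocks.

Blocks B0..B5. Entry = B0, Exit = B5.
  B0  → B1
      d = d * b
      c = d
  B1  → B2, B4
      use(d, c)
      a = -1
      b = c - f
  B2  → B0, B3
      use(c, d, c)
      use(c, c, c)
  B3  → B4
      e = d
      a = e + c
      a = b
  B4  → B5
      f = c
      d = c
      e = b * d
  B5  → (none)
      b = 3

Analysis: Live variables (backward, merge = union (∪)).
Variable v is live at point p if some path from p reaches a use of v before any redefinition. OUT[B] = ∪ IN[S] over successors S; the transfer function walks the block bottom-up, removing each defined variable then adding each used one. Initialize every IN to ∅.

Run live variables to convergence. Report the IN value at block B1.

Per-block solution:
  B0:   IN={b, d, f}   OUT={c, d, f}
  B1:   IN={c, d, f}   OUT={b, c, d, f}
  B2:   IN={b, c, d, f}   OUT={b, c, d, f}
  B3:   IN={b, c, d}   OUT={b, c}
  B4:   IN={b, c}   OUT={}
  B5:   IN={}   OUT={}

Merge at B1: OUT[B1] = IN[B2] ⊔ IN[B4] = {b, c, d, f}
Applying B1's transfer function to that OUT value gives IN[B1] (row B1 above).

Answer: {c, d, f}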